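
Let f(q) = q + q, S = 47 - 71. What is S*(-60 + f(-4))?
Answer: 1632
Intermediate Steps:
S = -24
f(q) = 2*q
S*(-60 + f(-4)) = -24*(-60 + 2*(-4)) = -24*(-60 - 8) = -24*(-68) = 1632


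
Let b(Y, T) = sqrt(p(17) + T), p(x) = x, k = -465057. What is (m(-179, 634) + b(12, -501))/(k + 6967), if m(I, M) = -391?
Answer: 391/458090 - 11*I/229045 ≈ 0.00085354 - 4.8026e-5*I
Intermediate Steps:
b(Y, T) = sqrt(17 + T)
(m(-179, 634) + b(12, -501))/(k + 6967) = (-391 + sqrt(17 - 501))/(-465057 + 6967) = (-391 + sqrt(-484))/(-458090) = (-391 + 22*I)*(-1/458090) = 391/458090 - 11*I/229045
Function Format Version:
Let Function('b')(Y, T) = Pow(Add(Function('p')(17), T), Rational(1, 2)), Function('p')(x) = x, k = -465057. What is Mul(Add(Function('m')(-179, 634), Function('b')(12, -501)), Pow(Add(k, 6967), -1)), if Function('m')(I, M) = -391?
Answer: Add(Rational(391, 458090), Mul(Rational(-11, 229045), I)) ≈ Add(0.00085354, Mul(-4.8026e-5, I))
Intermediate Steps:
Function('b')(Y, T) = Pow(Add(17, T), Rational(1, 2))
Mul(Add(Function('m')(-179, 634), Function('b')(12, -501)), Pow(Add(k, 6967), -1)) = Mul(Add(-391, Pow(Add(17, -501), Rational(1, 2))), Pow(Add(-465057, 6967), -1)) = Mul(Add(-391, Pow(-484, Rational(1, 2))), Pow(-458090, -1)) = Mul(Add(-391, Mul(22, I)), Rational(-1, 458090)) = Add(Rational(391, 458090), Mul(Rational(-11, 229045), I))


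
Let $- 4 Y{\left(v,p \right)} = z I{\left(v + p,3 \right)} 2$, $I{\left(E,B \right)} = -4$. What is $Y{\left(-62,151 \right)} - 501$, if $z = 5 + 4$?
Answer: $-483$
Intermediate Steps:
$z = 9$
$Y{\left(v,p \right)} = 18$ ($Y{\left(v,p \right)} = - \frac{9 \left(-4\right) 2}{4} = - \frac{\left(-36\right) 2}{4} = \left(- \frac{1}{4}\right) \left(-72\right) = 18$)
$Y{\left(-62,151 \right)} - 501 = 18 - 501 = -483$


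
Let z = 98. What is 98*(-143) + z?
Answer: -13916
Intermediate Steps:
98*(-143) + z = 98*(-143) + 98 = -14014 + 98 = -13916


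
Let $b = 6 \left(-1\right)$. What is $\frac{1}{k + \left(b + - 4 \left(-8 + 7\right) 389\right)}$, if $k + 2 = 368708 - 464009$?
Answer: $- \frac{1}{93753} \approx -1.0666 \cdot 10^{-5}$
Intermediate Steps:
$k = -95303$ ($k = -2 + \left(368708 - 464009\right) = -2 - 95301 = -95303$)
$b = -6$
$\frac{1}{k + \left(b + - 4 \left(-8 + 7\right) 389\right)} = \frac{1}{-95303 - \left(6 - - 4 \left(-8 + 7\right) 389\right)} = \frac{1}{-95303 - \left(6 - \left(-4\right) \left(-1\right) 389\right)} = \frac{1}{-95303 + \left(-6 + 4 \cdot 389\right)} = \frac{1}{-95303 + \left(-6 + 1556\right)} = \frac{1}{-95303 + 1550} = \frac{1}{-93753} = - \frac{1}{93753}$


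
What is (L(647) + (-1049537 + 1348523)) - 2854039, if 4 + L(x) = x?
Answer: -2554410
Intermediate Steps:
L(x) = -4 + x
(L(647) + (-1049537 + 1348523)) - 2854039 = ((-4 + 647) + (-1049537 + 1348523)) - 2854039 = (643 + 298986) - 2854039 = 299629 - 2854039 = -2554410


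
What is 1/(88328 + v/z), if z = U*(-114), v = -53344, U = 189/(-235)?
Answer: 10773/945289624 ≈ 1.1397e-5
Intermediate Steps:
U = -189/235 (U = 189*(-1/235) = -189/235 ≈ -0.80426)
z = 21546/235 (z = -189/235*(-114) = 21546/235 ≈ 91.685)
1/(88328 + v/z) = 1/(88328 - 53344/21546/235) = 1/(88328 - 53344*235/21546) = 1/(88328 - 6267920/10773) = 1/(945289624/10773) = 10773/945289624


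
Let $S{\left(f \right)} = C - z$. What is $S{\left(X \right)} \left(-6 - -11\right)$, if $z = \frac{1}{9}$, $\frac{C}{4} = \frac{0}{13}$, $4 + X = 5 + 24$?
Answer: $- \frac{5}{9} \approx -0.55556$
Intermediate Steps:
$X = 25$ ($X = -4 + \left(5 + 24\right) = -4 + 29 = 25$)
$C = 0$ ($C = 4 \cdot \frac{0}{13} = 4 \cdot 0 \cdot \frac{1}{13} = 4 \cdot 0 = 0$)
$z = \frac{1}{9} \approx 0.11111$
$S{\left(f \right)} = - \frac{1}{9}$ ($S{\left(f \right)} = 0 - \frac{1}{9} = - \frac{1}{9}$)
$S{\left(X \right)} \left(-6 - -11\right) = - \frac{-6 - -11}{9} = - \frac{-6 + 11}{9} = \left(- \frac{1}{9}\right) 5 = - \frac{5}{9}$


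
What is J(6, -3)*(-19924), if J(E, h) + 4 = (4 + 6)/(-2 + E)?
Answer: 29886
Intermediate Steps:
J(E, h) = -4 + 10/(-2 + E) (J(E, h) = -4 + (4 + 6)/(-2 + E) = -4 + 10/(-2 + E))
J(6, -3)*(-19924) = (2*(9 - 2*6)/(-2 + 6))*(-19924) = (2*(9 - 12)/4)*(-19924) = (2*(¼)*(-3))*(-19924) = -3/2*(-19924) = 29886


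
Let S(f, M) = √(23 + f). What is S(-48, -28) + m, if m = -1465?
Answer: -1465 + 5*I ≈ -1465.0 + 5.0*I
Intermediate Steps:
S(-48, -28) + m = √(23 - 48) - 1465 = √(-25) - 1465 = 5*I - 1465 = -1465 + 5*I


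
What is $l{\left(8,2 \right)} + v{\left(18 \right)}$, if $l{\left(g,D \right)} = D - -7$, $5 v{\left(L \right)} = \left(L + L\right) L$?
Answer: $\frac{693}{5} \approx 138.6$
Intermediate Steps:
$v{\left(L \right)} = \frac{2 L^{2}}{5}$ ($v{\left(L \right)} = \frac{\left(L + L\right) L}{5} = \frac{2 L L}{5} = \frac{2 L^{2}}{5}$)
$l{\left(g,D \right)} = 7 + D$ ($l{\left(g,D \right)} = D + 7 = 7 + D$)
$l{\left(8,2 \right)} + v{\left(18 \right)} = \left(7 + 2\right) + \frac{2 \cdot 18^{2}}{5} = 9 + \frac{2}{5} \cdot 324 = 9 + \frac{648}{5} = \frac{693}{5}$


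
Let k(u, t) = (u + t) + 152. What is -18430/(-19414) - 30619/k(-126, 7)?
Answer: -296914538/320331 ≈ -926.90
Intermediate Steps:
k(u, t) = 152 + t + u (k(u, t) = (t + u) + 152 = 152 + t + u)
-18430/(-19414) - 30619/k(-126, 7) = -18430/(-19414) - 30619/(152 + 7 - 126) = -18430*(-1/19414) - 30619/33 = 9215/9707 - 30619*1/33 = 9215/9707 - 30619/33 = -296914538/320331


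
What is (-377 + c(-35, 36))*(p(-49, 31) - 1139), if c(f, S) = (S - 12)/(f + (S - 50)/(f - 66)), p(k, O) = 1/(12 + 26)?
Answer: 8222406903/19114 ≈ 4.3018e+5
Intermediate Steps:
p(k, O) = 1/38
c(f, S) = (-12 + S)/(f + (-50 + S)/(-66 + f))
(-377 + c(-35, 36))*(p(-49, 31) - 1139) = (-377 + (792 - 66*36 - 12*(-35) + 36*(-35))/(-50 + 36 + (-35)² - 66*(-35)))*(1/38 - 1139) = (-377 + (792 - 2376 + 420 - 1260)/(-50 + 36 + 1225 + 2310))*(-43281/38) = (-377 - 2424/3521)*(-43281/38) = -1329841/3521*(-43281/38) = 8222406903/19114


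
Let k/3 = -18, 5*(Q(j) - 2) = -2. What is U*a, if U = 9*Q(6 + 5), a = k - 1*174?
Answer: -16416/5 ≈ -3283.2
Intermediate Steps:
Q(j) = 8/5 (Q(j) = 2 + (1/5)*(-2) = 2 - 2/5 = 8/5)
k = -54 (k = 3*(-18) = -54)
a = -228 (a = -54 - 1*174 = -54 - 174 = -228)
U = 72/5 (U = 9*(8/5) = 72/5 ≈ 14.400)
U*a = (72/5)*(-228) = -16416/5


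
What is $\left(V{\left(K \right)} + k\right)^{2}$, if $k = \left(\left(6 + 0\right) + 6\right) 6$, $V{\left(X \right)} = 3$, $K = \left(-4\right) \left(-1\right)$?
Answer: $5625$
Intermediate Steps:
$K = 4$
$k = 72$ ($k = \left(6 + 6\right) 6 = 12 \cdot 6 = 72$)
$\left(V{\left(K \right)} + k\right)^{2} = \left(3 + 72\right)^{2} = 75^{2} = 5625$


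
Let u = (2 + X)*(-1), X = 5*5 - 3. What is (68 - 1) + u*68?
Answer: -1565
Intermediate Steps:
X = 22 (X = 25 - 3 = 22)
u = -24 (u = (2 + 22)*(-1) = 24*(-1) = -24)
(68 - 1) + u*68 = (68 - 1) - 24*68 = 67 - 1632 = -1565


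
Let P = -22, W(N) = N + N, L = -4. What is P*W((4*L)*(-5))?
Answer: -3520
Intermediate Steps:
W(N) = 2*N
P*W((4*L)*(-5)) = -44*(4*(-4))*(-5) = -44*(-16*(-5)) = -44*80 = -22*160 = -3520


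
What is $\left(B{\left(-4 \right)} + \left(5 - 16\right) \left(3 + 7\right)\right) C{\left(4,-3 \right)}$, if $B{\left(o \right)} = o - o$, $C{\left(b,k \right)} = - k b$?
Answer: $-1320$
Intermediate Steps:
$C{\left(b,k \right)} = - b k$
$B{\left(o \right)} = 0$
$\left(B{\left(-4 \right)} + \left(5 - 16\right) \left(3 + 7\right)\right) C{\left(4,-3 \right)} = \left(0 + \left(5 - 16\right) \left(3 + 7\right)\right) \left(\left(-1\right) 4 \left(-3\right)\right) = \left(0 + \left(5 - 16\right) 10\right) 12 = \left(0 - 110\right) 12 = \left(-110\right) 12 = -1320$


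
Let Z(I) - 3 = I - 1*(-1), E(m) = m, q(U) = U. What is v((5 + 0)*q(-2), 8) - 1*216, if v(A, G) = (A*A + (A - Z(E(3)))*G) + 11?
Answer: -241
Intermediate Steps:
Z(I) = 4 + I (Z(I) = 3 + (I - 1*(-1)) = 3 + (I + 1) = 3 + (1 + I) = 4 + I)
v(A, G) = 11 + A**2 + G*(-7 + A) (v(A, G) = (A*A + (A - (4 + 3))*G) + 11 = (A**2 + (A - 1*7)*G) + 11 = (A**2 + (A - 7)*G) + 11 = (A**2 + (-7 + A)*G) + 11 = (A**2 + G*(-7 + A)) + 11 = 11 + A**2 + G*(-7 + A))
v((5 + 0)*q(-2), 8) - 1*216 = (11 + ((5 + 0)*(-2))**2 - 7*8 + ((5 + 0)*(-2))*8) - 1*216 = (11 + (5*(-2))**2 - 56 + (5*(-2))*8) - 216 = (11 + (-10)**2 - 56 - 10*8) - 216 = (11 + 100 - 56 - 80) - 216 = -25 - 216 = -241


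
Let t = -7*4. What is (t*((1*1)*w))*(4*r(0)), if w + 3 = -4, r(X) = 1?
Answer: 784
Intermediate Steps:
t = -28
w = -7 (w = -3 - 4 = -7)
(t*((1*1)*w))*(4*r(0)) = (-28*1*1*(-7))*(4*1) = -28*(-7)*4 = 196*4 = 784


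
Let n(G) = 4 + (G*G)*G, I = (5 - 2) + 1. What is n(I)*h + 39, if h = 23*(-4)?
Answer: -6217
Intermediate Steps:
I = 4 (I = 3 + 1 = 4)
n(G) = 4 + G³ (n(G) = 4 + G²*G = 4 + G³)
h = -92
n(I)*h + 39 = (4 + 4³)*(-92) + 39 = (4 + 64)*(-92) + 39 = 68*(-92) + 39 = -6256 + 39 = -6217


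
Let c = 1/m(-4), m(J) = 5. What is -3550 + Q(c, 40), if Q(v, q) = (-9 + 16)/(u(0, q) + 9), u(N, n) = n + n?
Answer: -315943/89 ≈ -3549.9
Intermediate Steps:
u(N, n) = 2*n
c = 1/5 ≈ 0.20000
Q(v, q) = 7/(9 + 2*q) (Q(v, q) = (-9 + 16)/(2*q + 9) = 7/(9 + 2*q))
-3550 + Q(c, 40) = -3550 + 7/(9 + 2*40) = -3550 + 7/(9 + 80) = -3550 + 7/89 = -315943/89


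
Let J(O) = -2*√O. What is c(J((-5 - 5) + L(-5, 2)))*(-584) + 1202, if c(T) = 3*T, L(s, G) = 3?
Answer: 1202 + 3504*I*√7 ≈ 1202.0 + 9270.7*I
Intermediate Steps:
c(J((-5 - 5) + L(-5, 2)))*(-584) + 1202 = (3*(-2*√((-5 - 5) + 3)))*(-584) + 1202 = (3*(-2*√(-10 + 3)))*(-584) + 1202 = (3*(-2*I*√7))*(-584) + 1202 = -6*I*√7*(-584) + 1202 = 3504*I*√7 + 1202 = 1202 + 3504*I*√7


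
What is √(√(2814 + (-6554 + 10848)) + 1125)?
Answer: √(1125 + 2*√1777) ≈ 34.775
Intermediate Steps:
√(√(2814 + (-6554 + 10848)) + 1125) = √(√(2814 + 4294) + 1125) = √(√7108 + 1125) = √(2*√1777 + 1125) = √(1125 + 2*√1777)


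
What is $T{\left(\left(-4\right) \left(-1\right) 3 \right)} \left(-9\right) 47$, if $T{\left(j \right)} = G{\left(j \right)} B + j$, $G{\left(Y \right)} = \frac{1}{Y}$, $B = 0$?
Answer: $-5076$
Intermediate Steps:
$T{\left(j \right)} = j$ ($T{\left(j \right)} = \frac{1}{j} 0 + j = 0 + j = j$)
$T{\left(\left(-4\right) \left(-1\right) 3 \right)} \left(-9\right) 47 = \left(-4\right) \left(-1\right) 3 \left(-9\right) 47 = 4 \cdot 3 \left(-9\right) 47 = 12 \left(-9\right) 47 = \left(-108\right) 47 = -5076$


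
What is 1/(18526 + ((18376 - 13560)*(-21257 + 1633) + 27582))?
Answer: -1/94463076 ≈ -1.0586e-8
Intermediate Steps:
1/(18526 + ((18376 - 13560)*(-21257 + 1633) + 27582)) = 1/(18526 + (4816*(-19624) + 27582)) = 1/(18526 + (-94509184 + 27582)) = 1/(18526 - 94481602) = 1/(-94463076) = -1/94463076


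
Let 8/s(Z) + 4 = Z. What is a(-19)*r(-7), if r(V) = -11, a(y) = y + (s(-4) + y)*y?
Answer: -3971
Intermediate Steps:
s(Z) = 8/(-4 + Z)
a(y) = y + y*(-1 + y) (a(y) = y + (8/(-4 - 4) + y)*y = y + (8/(-8) + y)*y = y + (8*(-⅛) + y)*y = y + (-1 + y)*y = y + y*(-1 + y))
a(-19)*r(-7) = (-19)²*(-11) = 361*(-11) = -3971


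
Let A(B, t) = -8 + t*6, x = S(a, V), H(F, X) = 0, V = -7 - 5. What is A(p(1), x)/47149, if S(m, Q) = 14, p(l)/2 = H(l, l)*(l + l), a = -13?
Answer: 76/47149 ≈ 0.0016119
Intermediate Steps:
V = -12
p(l) = 0 (p(l) = 2*(0*(l + l)) = 2*(0*(2*l)) = 2*0 = 0)
x = 14
A(B, t) = -8 + 6*t
A(p(1), x)/47149 = (-8 + 6*14)/47149 = (-8 + 84)*(1/47149) = 76*(1/47149) = 76/47149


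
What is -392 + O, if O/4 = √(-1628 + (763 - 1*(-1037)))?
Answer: -392 + 8*√43 ≈ -339.54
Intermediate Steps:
O = 8*√43 (O = 4*√(-1628 + (763 - 1*(-1037))) = 4*√(-1628 + (763 + 1037)) = 4*√(-1628 + 1800) = 4*√172 = 4*(2*√43) = 8*√43 ≈ 52.460)
-392 + O = -392 + 8*√43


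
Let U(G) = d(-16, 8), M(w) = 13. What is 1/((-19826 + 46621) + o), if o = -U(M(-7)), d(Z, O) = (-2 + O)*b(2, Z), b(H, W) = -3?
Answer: 1/26813 ≈ 3.7295e-5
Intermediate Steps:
d(Z, O) = 6 - 3*O (d(Z, O) = (-2 + O)*(-3) = 6 - 3*O)
U(G) = -18 (U(G) = 6 - 3*8 = 6 - 24 = -18)
o = 18 (o = -1*(-18) = 18)
1/((-19826 + 46621) + o) = 1/((-19826 + 46621) + 18) = 1/(26795 + 18) = 1/26813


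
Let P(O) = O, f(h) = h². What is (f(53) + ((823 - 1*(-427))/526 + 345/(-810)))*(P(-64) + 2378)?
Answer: 46188734683/7101 ≈ 6.5045e+6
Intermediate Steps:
(f(53) + ((823 - 1*(-427))/526 + 345/(-810)))*(P(-64) + 2378) = (53² + ((823 - 1*(-427))/526 + 345/(-810)))*(-64 + 2378) = (2809 + ((823 + 427)*(1/526) + 345*(-1/810)))*2314 = (2809 + (1250*(1/526) - 23/54))*2314 = (2809 + (625/263 - 23/54))*2314 = (2809 + 27701/14202)*2314 = (39921119/14202)*2314 = 46188734683/7101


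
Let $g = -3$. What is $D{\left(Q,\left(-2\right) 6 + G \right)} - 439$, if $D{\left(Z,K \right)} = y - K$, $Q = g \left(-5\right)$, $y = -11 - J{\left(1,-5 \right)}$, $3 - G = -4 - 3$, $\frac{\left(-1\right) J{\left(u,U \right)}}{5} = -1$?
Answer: $-453$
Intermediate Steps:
$J{\left(u,U \right)} = 5$ ($J{\left(u,U \right)} = \left(-5\right) \left(-1\right) = 5$)
$G = 10$ ($G = 3 - \left(-4 - 3\right) = 3 - -7 = 3 + 7 = 10$)
$y = -16$ ($y = -11 - 5 = -16$)
$Q = 15$ ($Q = \left(-3\right) \left(-5\right) = 15$)
$D{\left(Z,K \right)} = -16 - K$
$D{\left(Q,\left(-2\right) 6 + G \right)} - 439 = \left(-16 - \left(\left(-2\right) 6 + 10\right)\right) - 439 = \left(-16 - \left(-12 + 10\right)\right) - 439 = \left(-16 - -2\right) - 439 = \left(-16 + 2\right) - 439 = -14 - 439 = -453$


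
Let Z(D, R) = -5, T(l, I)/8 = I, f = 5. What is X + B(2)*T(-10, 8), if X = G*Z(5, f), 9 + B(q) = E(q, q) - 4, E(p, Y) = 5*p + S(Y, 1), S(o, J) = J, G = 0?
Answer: -128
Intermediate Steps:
T(l, I) = 8*I
E(p, Y) = 1 + 5*p (E(p, Y) = 5*p + 1 = 1 + 5*p)
B(q) = -12 + 5*q (B(q) = -9 + ((1 + 5*q) - 4) = -9 + (-3 + 5*q) = -12 + 5*q)
X = 0 (X = 0*(-5) = 0)
X + B(2)*T(-10, 8) = 0 + (-12 + 5*2)*(8*8) = 0 + (-12 + 10)*64 = 0 - 2*64 = 0 - 128 = -128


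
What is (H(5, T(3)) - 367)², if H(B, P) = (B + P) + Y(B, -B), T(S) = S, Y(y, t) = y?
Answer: 125316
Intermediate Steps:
H(B, P) = P + 2*B (H(B, P) = (B + P) + B = P + 2*B)
(H(5, T(3)) - 367)² = ((3 + 2*5) - 367)² = ((3 + 10) - 367)² = (13 - 367)² = (-354)² = 125316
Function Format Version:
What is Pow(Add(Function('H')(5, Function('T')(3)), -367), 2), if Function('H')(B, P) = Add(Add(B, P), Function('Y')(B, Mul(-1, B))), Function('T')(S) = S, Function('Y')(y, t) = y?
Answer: 125316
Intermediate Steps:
Function('H')(B, P) = Add(P, Mul(2, B)) (Function('H')(B, P) = Add(Add(B, P), B) = Add(P, Mul(2, B)))
Pow(Add(Function('H')(5, Function('T')(3)), -367), 2) = Pow(Add(Add(3, Mul(2, 5)), -367), 2) = Pow(Add(Add(3, 10), -367), 2) = Pow(Add(13, -367), 2) = Pow(-354, 2) = 125316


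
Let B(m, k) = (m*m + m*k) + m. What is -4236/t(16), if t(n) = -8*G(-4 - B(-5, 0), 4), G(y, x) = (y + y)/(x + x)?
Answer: -353/4 ≈ -88.250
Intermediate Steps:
B(m, k) = m + m² + k*m (B(m, k) = (m² + k*m) + m = m + m² + k*m)
G(y, x) = y/x (G(y, x) = (2*y)/((2*x)) = (2*y)*(1/(2*x)) = y/x)
t(n) = 48 (t(n) = -8*(-4 - (-5)*(1 + 0 - 5))/4 = -8*(-4 - (-5)*(-4))/4 = -8*(-4 - 1*20)/4 = -8*(-4 - 20)/4 = -(-192)/4 = -8*(-6) = 48)
-4236/t(16) = -4236/48 = -4236*1/48 = -353/4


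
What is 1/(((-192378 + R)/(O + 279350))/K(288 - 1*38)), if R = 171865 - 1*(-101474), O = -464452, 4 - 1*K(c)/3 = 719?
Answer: 132347930/26987 ≈ 4904.1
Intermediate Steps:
K(c) = -2145 (K(c) = 12 - 3*719 = 12 - 2157 = -2145)
R = 273339 (R = 171865 + 101474 = 273339)
1/(((-192378 + R)/(O + 279350))/K(288 - 1*38)) = 1/(((-192378 + 273339)/(-464452 + 279350))/(-2145)) = 1/((80961/(-185102))*(-1/2145)) = 1/((80961*(-1/185102))*(-1/2145)) = 1/(-80961/185102*(-1/2145)) = 1/(26987/132347930) = 132347930/26987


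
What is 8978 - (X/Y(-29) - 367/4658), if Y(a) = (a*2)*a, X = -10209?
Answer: 17597152546/1958689 ≈ 8984.1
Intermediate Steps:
Y(a) = 2*a² (Y(a) = (2*a)*a = 2*a²)
8978 - (X/Y(-29) - 367/4658) = 8978 - (-10209/(2*(-29)²) - 367/4658) = 8978 - (-10209/(2*841) - 367*1/4658) = 8978 - (-10209/1682 - 367/4658) = 8978 - 1*(-12042704/1958689) = 8978 + 12042704/1958689 = 17597152546/1958689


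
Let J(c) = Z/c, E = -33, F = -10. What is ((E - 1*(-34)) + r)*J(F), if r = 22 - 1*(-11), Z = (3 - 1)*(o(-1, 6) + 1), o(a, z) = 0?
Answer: -34/5 ≈ -6.8000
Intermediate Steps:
Z = 2 (Z = (3 - 1)*(0 + 1) = 2*1 = 2)
r = 33 (r = 22 + 11 = 33)
J(c) = 2/c
((E - 1*(-34)) + r)*J(F) = ((-33 - 1*(-34)) + 33)*(2/(-10)) = ((-33 + 34) + 33)*(2*(-1/10)) = (1 + 33)*(-1/5) = 34*(-1/5) = -34/5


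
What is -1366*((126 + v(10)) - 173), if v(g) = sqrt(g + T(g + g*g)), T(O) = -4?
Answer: 64202 - 1366*sqrt(6) ≈ 60856.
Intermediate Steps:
v(g) = sqrt(-4 + g) (v(g) = sqrt(g - 4) = sqrt(-4 + g))
-1366*((126 + v(10)) - 173) = -1366*((126 + sqrt(-4 + 10)) - 173) = -1366*((126 + sqrt(6)) - 173) = -1366*(-47 + sqrt(6)) = 64202 - 1366*sqrt(6)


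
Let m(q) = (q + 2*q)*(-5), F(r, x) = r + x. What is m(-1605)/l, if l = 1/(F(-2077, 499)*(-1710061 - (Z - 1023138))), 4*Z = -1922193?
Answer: 15680497967325/2 ≈ 7.8402e+12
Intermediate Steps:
Z = -1922193/4 (Z = (¼)*(-1922193) = -1922193/4 ≈ -4.8055e+5)
m(q) = -15*q (m(q) = (3*q)*(-5) = -15*q)
l = 2/651318711 (l = 1/((-2077 + 499)*(-1710061 - (-1922193/4 - 1023138))) = 1/((-1578)*(-1710061 - 1*(-6014745/4))) = -1/(1578*(-1710061 + 6014745/4)) = -1/(1578*(-825499/4)) = -1/1578*(-4/825499) = 2/651318711 ≈ 3.0707e-9)
m(-1605)/l = (-15*(-1605))/(2/651318711) = 24075*(651318711/2) = 15680497967325/2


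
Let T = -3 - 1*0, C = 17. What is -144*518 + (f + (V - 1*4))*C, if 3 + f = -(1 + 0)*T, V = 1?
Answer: -74643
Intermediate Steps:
T = -3 (T = -3 + 0 = -3)
f = 0 (f = -3 - (1 + 0)*(-3) = -3 - (-3) = -3 - 1*(-3) = -3 + 3 = 0)
-144*518 + (f + (V - 1*4))*C = -144*518 + (0 + (1 - 1*4))*17 = -74592 + (0 + (1 - 4))*17 = -74592 + (0 - 3)*17 = -74592 - 3*17 = -74592 - 51 = -74643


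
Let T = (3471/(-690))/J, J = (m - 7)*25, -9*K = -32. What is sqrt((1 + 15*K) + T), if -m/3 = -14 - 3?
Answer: sqrt(312977665110)/75900 ≈ 7.3708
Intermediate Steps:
K = 32/9 (K = -1/9*(-32) = 32/9 ≈ 3.5556)
m = 51 (m = -3*(-14 - 3) = -3*(-17) = 51)
J = 1100 (J = (51 - 7)*25 = 44*25 = 1100)
T = -1157/253000 (T = (3471/(-690))/1100 = (3471*(-1/690))*(1/1100) = -1157/230*1/1100 = -1157/253000 ≈ -0.0045731)
sqrt((1 + 15*K) + T) = sqrt((1 + 15*(32/9)) - 1157/253000) = sqrt((1 + 160/3) - 1157/253000) = sqrt(163/3 - 1157/253000) = sqrt(41235529/759000) = sqrt(312977665110)/75900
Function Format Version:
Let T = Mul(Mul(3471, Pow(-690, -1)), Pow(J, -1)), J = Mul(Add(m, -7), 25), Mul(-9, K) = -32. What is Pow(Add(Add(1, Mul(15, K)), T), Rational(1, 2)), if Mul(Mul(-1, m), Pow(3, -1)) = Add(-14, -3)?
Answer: Mul(Rational(1, 75900), Pow(312977665110, Rational(1, 2))) ≈ 7.3708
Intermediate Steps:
K = Rational(32, 9) (K = Mul(Rational(-1, 9), -32) = Rational(32, 9) ≈ 3.5556)
m = 51 (m = Mul(-3, Add(-14, -3)) = Mul(-3, -17) = 51)
J = 1100 (J = Mul(Add(51, -7), 25) = Mul(44, 25) = 1100)
T = Rational(-1157, 253000) (T = Mul(Mul(3471, Pow(-690, -1)), Pow(1100, -1)) = Mul(Mul(3471, Rational(-1, 690)), Rational(1, 1100)) = Mul(Rational(-1157, 230), Rational(1, 1100)) = Rational(-1157, 253000) ≈ -0.0045731)
Pow(Add(Add(1, Mul(15, K)), T), Rational(1, 2)) = Pow(Add(Add(1, Mul(15, Rational(32, 9))), Rational(-1157, 253000)), Rational(1, 2)) = Pow(Add(Add(1, Rational(160, 3)), Rational(-1157, 253000)), Rational(1, 2)) = Pow(Add(Rational(163, 3), Rational(-1157, 253000)), Rational(1, 2)) = Pow(Rational(41235529, 759000), Rational(1, 2)) = Mul(Rational(1, 75900), Pow(312977665110, Rational(1, 2)))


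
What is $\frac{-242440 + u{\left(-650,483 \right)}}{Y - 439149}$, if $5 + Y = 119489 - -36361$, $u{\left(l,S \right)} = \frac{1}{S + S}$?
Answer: $\frac{234197039}{273671664} \approx 0.85576$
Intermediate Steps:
$u{\left(l,S \right)} = \frac{1}{2 S}$
$Y = 155845$ ($Y = -5 + \left(119489 - -36361\right) = -5 + \left(119489 + 36361\right) = -5 + 155850 = 155845$)
$\frac{-242440 + u{\left(-650,483 \right)}}{Y - 439149} = \frac{-242440 + \frac{1}{2 \cdot 483}}{155845 - 439149} = \frac{-242440 + \frac{1}{2} \cdot \frac{1}{483}}{-283304} = \left(-242440 + \frac{1}{966}\right) \left(- \frac{1}{283304}\right) = \left(- \frac{234197039}{966}\right) \left(- \frac{1}{283304}\right) = \frac{234197039}{273671664}$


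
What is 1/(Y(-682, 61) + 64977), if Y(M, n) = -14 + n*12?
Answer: 1/65695 ≈ 1.5222e-5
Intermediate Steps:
Y(M, n) = -14 + 12*n
1/(Y(-682, 61) + 64977) = 1/((-14 + 12*61) + 64977) = 1/((-14 + 732) + 64977) = 1/(718 + 64977) = 1/65695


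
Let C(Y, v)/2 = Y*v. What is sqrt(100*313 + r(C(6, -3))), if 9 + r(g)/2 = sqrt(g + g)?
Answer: sqrt(31282 + 12*I*sqrt(2)) ≈ 176.87 + 0.048*I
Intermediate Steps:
C(Y, v) = 2*Y*v (C(Y, v) = 2*(Y*v) = 2*Y*v)
r(g) = -18 + 2*sqrt(2)*sqrt(g) (r(g) = -18 + 2*sqrt(g + g) = -18 + 2*sqrt(2*g) = -18 + 2*(sqrt(2)*sqrt(g)) = -18 + 2*sqrt(2)*sqrt(g))
sqrt(100*313 + r(C(6, -3))) = sqrt(100*313 + (-18 + 2*sqrt(2)*sqrt(2*6*(-3)))) = sqrt(31300 + (-18 + 2*sqrt(2)*sqrt(-36))) = sqrt(31300 + (-18 + 2*sqrt(2)*(6*I))) = sqrt(31300 + (-18 + 12*I*sqrt(2))) = sqrt(31282 + 12*I*sqrt(2))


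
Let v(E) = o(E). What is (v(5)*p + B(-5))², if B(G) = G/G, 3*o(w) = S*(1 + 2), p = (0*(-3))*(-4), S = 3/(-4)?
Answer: 1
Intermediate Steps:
S = -¾ (S = 3*(-¼) = -¾ ≈ -0.75000)
p = 0 (p = 0*(-4) = 0)
o(w) = -¾ (o(w) = (-3*(1 + 2)/4)/3 = (-¾*3)/3 = (⅓)*(-9/4) = -¾)
v(E) = -¾
B(G) = 1
(v(5)*p + B(-5))² = (-¾*0 + 1)² = (0 + 1)² = 1² = 1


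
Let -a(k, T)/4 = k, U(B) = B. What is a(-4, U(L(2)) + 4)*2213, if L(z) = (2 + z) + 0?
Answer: 35408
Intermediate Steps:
L(z) = 2 + z
a(k, T) = -4*k
a(-4, U(L(2)) + 4)*2213 = -4*(-4)*2213 = 16*2213 = 35408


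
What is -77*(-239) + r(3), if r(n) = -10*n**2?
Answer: 18313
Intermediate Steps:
-77*(-239) + r(3) = -77*(-239) - 10*3**2 = 18403 - 10*9 = 18403 - 90 = 18313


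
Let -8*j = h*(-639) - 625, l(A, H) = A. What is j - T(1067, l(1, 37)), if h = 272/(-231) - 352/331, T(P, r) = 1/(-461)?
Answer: -9481135621/93996056 ≈ -100.87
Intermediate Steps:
T(P, r) = -1/461
h = -171344/76461 (h = 272*(-1/231) - 352*1/331 = -272/231 - 352/331 = -171344/76461 ≈ -2.2409)
j = -20566897/203896 (j = -(-171344/76461*(-639) - 625)/8 = -(36496272/25487 - 625)/8 = -1/8*20566897/25487 = -20566897/203896 ≈ -100.87)
j - T(1067, l(1, 37)) = -20566897/203896 - 1*(-1/461) = -20566897/203896 + 1/461 = -9481135621/93996056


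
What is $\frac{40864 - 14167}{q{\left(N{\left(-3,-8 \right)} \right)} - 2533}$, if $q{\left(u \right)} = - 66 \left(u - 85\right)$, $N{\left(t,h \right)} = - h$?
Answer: $\frac{26697}{2549} \approx 10.474$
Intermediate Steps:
$q{\left(u \right)} = 5610 - 66 u$ ($q{\left(u \right)} = - 66 \left(-85 + u\right) = 5610 - 66 u$)
$\frac{40864 - 14167}{q{\left(N{\left(-3,-8 \right)} \right)} - 2533} = \frac{40864 - 14167}{\left(5610 - 66 \left(\left(-1\right) \left(-8\right)\right)\right) - 2533} = \frac{26697}{\left(5610 - 528\right) - 2533} = \frac{26697}{5082 - 2533} = \frac{26697}{2549}$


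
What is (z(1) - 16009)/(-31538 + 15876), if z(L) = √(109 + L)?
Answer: 16009/15662 - √110/15662 ≈ 1.0215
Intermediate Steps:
(z(1) - 16009)/(-31538 + 15876) = (√(109 + 1) - 16009)/(-31538 + 15876) = (√110 - 16009)/(-15662) = (-16009 + √110)*(-1/15662) = 16009/15662 - √110/15662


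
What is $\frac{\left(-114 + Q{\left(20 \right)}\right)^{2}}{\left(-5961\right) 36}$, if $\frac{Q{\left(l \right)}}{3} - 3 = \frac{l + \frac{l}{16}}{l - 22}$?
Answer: $- \frac{133225}{1526016} \approx -0.087302$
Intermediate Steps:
$Q{\left(l \right)} = 9 + \frac{51 l}{16 \left(-22 + l\right)}$ ($Q{\left(l \right)} = 9 + 3 \frac{l + \frac{l}{16}}{l - 22} = 9 + 3 \frac{l + l \frac{1}{16}}{-22 + l} = 9 + 3 \frac{l + \frac{l}{16}}{-22 + l} = 9 + 3 \frac{\frac{17}{16} l}{-22 + l} = 9 + 3 \frac{17 l}{16 \left(-22 + l\right)} = 9 + \frac{51 l}{16 \left(-22 + l\right)}$)
$\frac{\left(-114 + Q{\left(20 \right)}\right)^{2}}{\left(-5961\right) 36} = \frac{\left(-114 + \frac{3 \left(-1056 + 65 \cdot 20\right)}{16 \left(-22 + 20\right)}\right)^{2}}{\left(-5961\right) 36} = \frac{\left(-114 + \frac{3 \left(-1056 + 1300\right)}{16 \left(-2\right)}\right)^{2}}{-214596} = \left(-114 + \frac{3}{16} \left(- \frac{1}{2}\right) 244\right)^{2} \left(- \frac{1}{214596}\right) = \left(-114 - \frac{183}{8}\right)^{2} \left(- \frac{1}{214596}\right) = \left(- \frac{1095}{8}\right)^{2} \left(- \frac{1}{214596}\right) = \frac{1199025}{64} \left(- \frac{1}{214596}\right) = - \frac{133225}{1526016}$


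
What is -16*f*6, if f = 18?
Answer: -1728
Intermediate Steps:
-16*f*6 = -16*18*6 = -288*6 = -1728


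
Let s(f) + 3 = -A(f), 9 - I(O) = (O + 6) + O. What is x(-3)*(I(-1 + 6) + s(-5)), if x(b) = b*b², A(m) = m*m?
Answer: 945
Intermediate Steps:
A(m) = m²
I(O) = 3 - 2*O (I(O) = 9 - ((O + 6) + O) = 9 - ((6 + O) + O) = 9 - (6 + 2*O) = 9 + (-6 - 2*O) = 3 - 2*O)
s(f) = -3 - f²
x(b) = b³
x(-3)*(I(-1 + 6) + s(-5)) = (-3)³*((3 - 2*(-1 + 6)) + (-3 - 1*(-5)²)) = -27*((3 - 2*5) + (-3 - 1*25)) = -27*((3 - 10) + (-3 - 25)) = -27*(-7 - 28) = -27*(-35) = 945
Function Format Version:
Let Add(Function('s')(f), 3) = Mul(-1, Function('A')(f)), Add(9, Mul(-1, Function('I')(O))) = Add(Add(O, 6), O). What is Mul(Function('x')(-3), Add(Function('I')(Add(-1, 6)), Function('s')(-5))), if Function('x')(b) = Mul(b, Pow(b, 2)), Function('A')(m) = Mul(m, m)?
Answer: 945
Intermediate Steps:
Function('A')(m) = Pow(m, 2)
Function('I')(O) = Add(3, Mul(-2, O)) (Function('I')(O) = Add(9, Mul(-1, Add(Add(O, 6), O))) = Add(9, Mul(-1, Add(Add(6, O), O))) = Add(9, Mul(-1, Add(6, Mul(2, O)))) = Add(9, Add(-6, Mul(-2, O))) = Add(3, Mul(-2, O)))
Function('s')(f) = Add(-3, Mul(-1, Pow(f, 2)))
Function('x')(b) = Pow(b, 3)
Mul(Function('x')(-3), Add(Function('I')(Add(-1, 6)), Function('s')(-5))) = Mul(Pow(-3, 3), Add(Add(3, Mul(-2, Add(-1, 6))), Add(-3, Mul(-1, Pow(-5, 2))))) = Mul(-27, Add(Add(3, Mul(-2, 5)), Add(-3, Mul(-1, 25)))) = Mul(-27, Add(Add(3, -10), Add(-3, -25))) = Mul(-27, Add(-7, -28)) = Mul(-27, -35) = 945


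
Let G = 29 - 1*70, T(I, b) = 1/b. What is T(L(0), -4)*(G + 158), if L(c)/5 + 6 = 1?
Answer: -117/4 ≈ -29.250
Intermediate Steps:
L(c) = -25 (L(c) = -30 + 5*1 = -30 + 5 = -25)
G = -41 (G = 29 - 70 = -41)
T(L(0), -4)*(G + 158) = (-41 + 158)/(-4) = -1/4*117 = -117/4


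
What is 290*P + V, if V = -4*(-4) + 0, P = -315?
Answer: -91334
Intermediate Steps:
V = 16 (V = 16 + 0 = 16)
290*P + V = 290*(-315) + 16 = -91350 + 16 = -91334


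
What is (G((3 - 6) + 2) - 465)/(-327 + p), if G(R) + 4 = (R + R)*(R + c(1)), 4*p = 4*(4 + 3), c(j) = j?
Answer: 469/320 ≈ 1.4656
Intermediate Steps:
p = 7 (p = (4*(4 + 3))/4 = (4*7)/4 = (¼)*28 = 7)
G(R) = -4 + 2*R*(1 + R) (G(R) = -4 + (R + R)*(R + 1) = -4 + (2*R)*(1 + R) = -4 + 2*R*(1 + R))
(G((3 - 6) + 2) - 465)/(-327 + p) = ((-4 + 2*((3 - 6) + 2) + 2*((3 - 6) + 2)²) - 465)/(-327 + 7) = ((-4 + 2*(-3 + 2) + 2*(-3 + 2)²) - 465)/(-320) = ((-4 + 2*(-1) + 2*(-1)²) - 465)*(-1/320) = ((-4 - 2 + 2*1) - 465)*(-1/320) = ((-4 - 2 + 2) - 465)*(-1/320) = (-4 - 465)*(-1/320) = -469*(-1/320) = 469/320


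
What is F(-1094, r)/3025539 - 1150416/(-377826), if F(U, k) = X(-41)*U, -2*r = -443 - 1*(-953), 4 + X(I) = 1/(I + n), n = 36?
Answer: 967323474758/317535360615 ≈ 3.0463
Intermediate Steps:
X(I) = -4 + 1/(36 + I) (X(I) = -4 + 1/(I + 36) = -4 + 1/(36 + I))
r = -255 (r = -(-443 - 1*(-953))/2 = -(-443 + 953)/2 = -1/2*510 = -255)
F(U, k) = -21*U/5 (F(U, k) = ((-143 - 4*(-41))/(36 - 41))*U = ((-143 + 164)/(-5))*U = (-1/5*21)*U = -21*U/5)
F(-1094, r)/3025539 - 1150416/(-377826) = -21/5*(-1094)/3025539 - 1150416/(-377826) = (22974/5)*(1/3025539) - 1150416*(-1/377826) = 7658/5042565 + 191736/62971 = 967323474758/317535360615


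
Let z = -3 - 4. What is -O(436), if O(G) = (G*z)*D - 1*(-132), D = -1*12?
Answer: -36756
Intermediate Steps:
D = -12
z = -7
O(G) = 132 + 84*G (O(G) = (G*(-7))*(-12) - 1*(-132) = -7*G*(-12) + 132 = 84*G + 132 = 132 + 84*G)
-O(436) = -(132 + 84*436) = -(132 + 36624) = -1*36756 = -36756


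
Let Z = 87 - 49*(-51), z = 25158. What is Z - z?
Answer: -22572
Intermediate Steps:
Z = 2586 (Z = 87 + 2499 = 2586)
Z - z = 2586 - 1*25158 = 2586 - 25158 = -22572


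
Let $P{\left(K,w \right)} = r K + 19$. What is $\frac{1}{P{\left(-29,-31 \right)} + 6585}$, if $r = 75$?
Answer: $\frac{1}{4429} \approx 0.00022578$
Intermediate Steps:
$P{\left(K,w \right)} = 19 + 75 K$ ($P{\left(K,w \right)} = 75 K + 19 = 19 + 75 K$)
$\frac{1}{P{\left(-29,-31 \right)} + 6585} = \frac{1}{\left(19 + 75 \left(-29\right)\right) + 6585} = \frac{1}{\left(19 - 2175\right) + 6585} = \frac{1}{-2156 + 6585} = \frac{1}{4429}$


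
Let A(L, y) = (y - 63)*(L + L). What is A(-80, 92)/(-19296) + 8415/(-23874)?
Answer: -537505/4798674 ≈ -0.11201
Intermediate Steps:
A(L, y) = 2*L*(-63 + y) (A(L, y) = (-63 + y)*(2*L) = 2*L*(-63 + y))
A(-80, 92)/(-19296) + 8415/(-23874) = (2*(-80)*(-63 + 92))/(-19296) + 8415/(-23874) = (2*(-80)*29)*(-1/19296) + 8415*(-1/23874) = -4640*(-1/19296) - 2805/7958 = 145/603 - 2805/7958 = -537505/4798674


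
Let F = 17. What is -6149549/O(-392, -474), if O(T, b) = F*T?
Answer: 125501/136 ≈ 922.80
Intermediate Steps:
O(T, b) = 17*T
-6149549/O(-392, -474) = -6149549/(17*(-392)) = -6149549/(-6664) = -6149549*(-1/6664) = 125501/136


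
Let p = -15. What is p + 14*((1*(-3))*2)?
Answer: -99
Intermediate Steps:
p + 14*((1*(-3))*2) = -15 + 14*((1*(-3))*2) = -15 + 14*(-3*2) = -15 + 14*(-6) = -15 - 84 = -99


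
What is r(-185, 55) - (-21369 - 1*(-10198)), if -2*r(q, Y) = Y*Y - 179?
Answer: 9748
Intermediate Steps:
r(q, Y) = 179/2 - Y**2/2 (r(q, Y) = -(Y*Y - 179)/2 = -(Y**2 - 179)/2 = -(-179 + Y**2)/2 = 179/2 - Y**2/2)
r(-185, 55) - (-21369 - 1*(-10198)) = (179/2 - 1/2*55**2) - (-21369 - 1*(-10198)) = (179/2 - 1/2*3025) - (-21369 + 10198) = (179/2 - 3025/2) - 1*(-11171) = -1423 + 11171 = 9748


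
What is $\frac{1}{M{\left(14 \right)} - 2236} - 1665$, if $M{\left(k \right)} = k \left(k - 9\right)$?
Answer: $- \frac{3606391}{2166} \approx -1665.0$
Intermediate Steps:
$M{\left(k \right)} = k \left(-9 + k\right)$
$\frac{1}{M{\left(14 \right)} - 2236} - 1665 = \frac{1}{14 \left(-9 + 14\right) - 2236} - 1665 = \frac{1}{14 \cdot 5 - 2236} - 1665 = \frac{1}{70 - 2236} - 1665 = \frac{1}{-2166} - 1665 = - \frac{1}{2166} - 1665 = - \frac{3606391}{2166}$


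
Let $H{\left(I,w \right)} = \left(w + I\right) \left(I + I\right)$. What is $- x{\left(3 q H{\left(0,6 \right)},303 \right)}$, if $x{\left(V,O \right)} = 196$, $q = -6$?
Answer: $-196$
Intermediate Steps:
$H{\left(I,w \right)} = 2 I \left(I + w\right)$ ($H{\left(I,w \right)} = \left(I + w\right) 2 I = 2 I \left(I + w\right)$)
$- x{\left(3 q H{\left(0,6 \right)},303 \right)} = \left(-1\right) 196 = -196$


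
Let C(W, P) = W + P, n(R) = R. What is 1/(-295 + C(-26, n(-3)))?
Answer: -1/324 ≈ -0.0030864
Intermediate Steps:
C(W, P) = P + W
1/(-295 + C(-26, n(-3))) = 1/(-295 + (-3 - 26)) = 1/(-295 - 29) = 1/(-324) = -1/324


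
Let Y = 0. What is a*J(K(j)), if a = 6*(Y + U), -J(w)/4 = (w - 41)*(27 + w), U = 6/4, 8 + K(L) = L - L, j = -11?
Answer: 33516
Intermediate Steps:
K(L) = -8 (K(L) = -8 + (L - L) = -8 + 0 = -8)
U = 3/2 (U = 6*(1/4) = 3/2 ≈ 1.5000)
J(w) = -4*(-41 + w)*(27 + w) (J(w) = -4*(w - 41)*(27 + w) = -4*(-41 + w)*(27 + w))
a = 9 (a = 6*(0 + 3/2) = 6*(3/2) = 9)
a*J(K(j)) = 9*(4428 - 4*(-8)**2 + 56*(-8)) = 9*(4428 - 4*64 - 448) = 9*(4428 - 256 - 448) = 9*3724 = 33516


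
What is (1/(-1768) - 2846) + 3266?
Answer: 742559/1768 ≈ 420.00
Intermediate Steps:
(1/(-1768) - 2846) + 3266 = (-1/1768 - 2846) + 3266 = -5031729/1768 + 3266 = 742559/1768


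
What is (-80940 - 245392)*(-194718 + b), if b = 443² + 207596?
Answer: -68244832164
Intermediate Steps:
b = 403845 (b = 196249 + 207596 = 403845)
(-80940 - 245392)*(-194718 + b) = (-80940 - 245392)*(-194718 + 403845) = -326332*209127 = -68244832164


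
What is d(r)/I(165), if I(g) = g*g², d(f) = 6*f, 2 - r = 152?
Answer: -4/19965 ≈ -0.00020035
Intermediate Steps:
r = -150 (r = 2 - 1*152 = 2 - 152 = -150)
I(g) = g³
d(r)/I(165) = (6*(-150))/(165³) = -900/4492125 = -900*1/4492125 = -4/19965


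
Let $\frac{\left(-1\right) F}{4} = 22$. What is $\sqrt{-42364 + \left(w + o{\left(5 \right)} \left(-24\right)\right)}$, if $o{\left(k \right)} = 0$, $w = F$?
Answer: $2 i \sqrt{10613} \approx 206.04 i$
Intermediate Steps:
$F = -88$ ($F = \left(-4\right) 22 = -88$)
$w = -88$
$\sqrt{-42364 + \left(w + o{\left(5 \right)} \left(-24\right)\right)} = \sqrt{-42364 + \left(-88 + 0 \left(-24\right)\right)} = \sqrt{-42364 + \left(-88 + 0\right)} = \sqrt{-42364 - 88} = \sqrt{-42452} = 2 i \sqrt{10613}$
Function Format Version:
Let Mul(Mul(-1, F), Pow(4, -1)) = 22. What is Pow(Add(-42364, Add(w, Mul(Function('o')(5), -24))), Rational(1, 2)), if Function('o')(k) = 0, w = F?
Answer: Mul(2, I, Pow(10613, Rational(1, 2))) ≈ Mul(206.04, I)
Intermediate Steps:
F = -88 (F = Mul(-4, 22) = -88)
w = -88
Pow(Add(-42364, Add(w, Mul(Function('o')(5), -24))), Rational(1, 2)) = Pow(Add(-42364, Add(-88, Mul(0, -24))), Rational(1, 2)) = Pow(Add(-42364, Add(-88, 0)), Rational(1, 2)) = Pow(Add(-42364, -88), Rational(1, 2)) = Pow(-42452, Rational(1, 2)) = Mul(2, I, Pow(10613, Rational(1, 2)))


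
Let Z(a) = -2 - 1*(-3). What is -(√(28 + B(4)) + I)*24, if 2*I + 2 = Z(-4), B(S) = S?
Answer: 12 - 96*√2 ≈ -123.76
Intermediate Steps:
Z(a) = 1 (Z(a) = -2 + 3 = 1)
I = -½ (I = -1 + (½)*1 = -1 + ½ = -½ ≈ -0.50000)
-(√(28 + B(4)) + I)*24 = -(√(28 + 4) - ½)*24 = -(√32 - ½)*24 = -(4*√2 - ½)*24 = -(-½ + 4*√2)*24 = -(-12 + 96*√2) = 12 - 96*√2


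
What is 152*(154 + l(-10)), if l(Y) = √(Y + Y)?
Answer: 23408 + 304*I*√5 ≈ 23408.0 + 679.76*I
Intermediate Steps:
l(Y) = √2*√Y (l(Y) = √(2*Y) = √2*√Y)
152*(154 + l(-10)) = 152*(154 + √2*√(-10)) = 152*(154 + √2*(I*√10)) = 152*(154 + 2*I*√5) = 23408 + 304*I*√5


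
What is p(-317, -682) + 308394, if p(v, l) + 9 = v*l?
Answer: 524579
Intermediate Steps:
p(v, l) = -9 + l*v (p(v, l) = -9 + v*l = -9 + l*v)
p(-317, -682) + 308394 = (-9 - 682*(-317)) + 308394 = (-9 + 216194) + 308394 = 216185 + 308394 = 524579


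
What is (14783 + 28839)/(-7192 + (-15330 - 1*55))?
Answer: -43622/22577 ≈ -1.9321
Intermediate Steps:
(14783 + 28839)/(-7192 + (-15330 - 1*55)) = 43622/(-7192 + (-15330 - 55)) = 43622/(-7192 - 15385) = 43622/(-22577) = 43622*(-1/22577) = -43622/22577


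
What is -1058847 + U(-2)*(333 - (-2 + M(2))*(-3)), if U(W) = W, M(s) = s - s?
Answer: -1059501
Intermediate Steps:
M(s) = 0
-1058847 + U(-2)*(333 - (-2 + M(2))*(-3)) = -1058847 - 2*(333 - (-2 + 0)*(-3)) = -1058847 - 2*(333 - (-2)*(-3)) = -1058847 - 2*(333 - 1*6) = -1058847 - 2*(333 - 6) = -1058847 - 2*327 = -1058847 - 654 = -1059501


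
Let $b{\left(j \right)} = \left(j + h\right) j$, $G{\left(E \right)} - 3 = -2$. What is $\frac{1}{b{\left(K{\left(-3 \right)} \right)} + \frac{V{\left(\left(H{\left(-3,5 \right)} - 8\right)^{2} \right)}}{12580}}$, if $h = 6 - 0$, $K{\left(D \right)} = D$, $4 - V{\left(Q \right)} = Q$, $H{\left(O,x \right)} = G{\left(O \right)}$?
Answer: $- \frac{2516}{22653} \approx -0.11107$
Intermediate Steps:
$G{\left(E \right)} = 1$ ($G{\left(E \right)} = 3 - 2 = 1$)
$H{\left(O,x \right)} = 1$
$V{\left(Q \right)} = 4 - Q$
$h = 6$ ($h = 6 + 0 = 6$)
$b{\left(j \right)} = j \left(6 + j\right)$ ($b{\left(j \right)} = \left(j + 6\right) j = \left(6 + j\right) j = j \left(6 + j\right)$)
$\frac{1}{b{\left(K{\left(-3 \right)} \right)} + \frac{V{\left(\left(H{\left(-3,5 \right)} - 8\right)^{2} \right)}}{12580}} = \frac{1}{- 3 \left(6 - 3\right) + \frac{4 - \left(1 - 8\right)^{2}}{12580}} = \frac{1}{\left(-3\right) 3 + \left(4 - \left(-7\right)^{2}\right) \frac{1}{12580}} = \frac{1}{-9 + \left(4 - 49\right) \frac{1}{12580}} = \frac{1}{-9 - \frac{9}{2516}} = \frac{1}{- \frac{22653}{2516}} = - \frac{2516}{22653}$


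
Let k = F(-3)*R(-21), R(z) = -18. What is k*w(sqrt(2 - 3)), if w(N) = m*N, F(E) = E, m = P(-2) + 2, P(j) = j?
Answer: 0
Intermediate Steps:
m = 0 (m = -2 + 2 = 0)
k = 54 (k = -3*(-18) = 54)
w(N) = 0 (w(N) = 0*N = 0)
k*w(sqrt(2 - 3)) = 54*0 = 0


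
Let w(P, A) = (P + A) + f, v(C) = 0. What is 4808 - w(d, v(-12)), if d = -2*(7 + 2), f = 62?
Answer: 4764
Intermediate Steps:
d = -18 (d = -2*9 = -18)
w(P, A) = 62 + A + P (w(P, A) = (P + A) + 62 = (A + P) + 62 = 62 + A + P)
4808 - w(d, v(-12)) = 4808 - (62 + 0 - 18) = 4808 - 1*44 = 4808 - 44 = 4764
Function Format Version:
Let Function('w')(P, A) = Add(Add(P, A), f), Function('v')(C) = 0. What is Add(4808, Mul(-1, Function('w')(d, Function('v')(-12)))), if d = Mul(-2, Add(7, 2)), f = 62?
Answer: 4764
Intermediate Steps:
d = -18 (d = Mul(-2, 9) = -18)
Function('w')(P, A) = Add(62, A, P) (Function('w')(P, A) = Add(Add(P, A), 62) = Add(Add(A, P), 62) = Add(62, A, P))
Add(4808, Mul(-1, Function('w')(d, Function('v')(-12)))) = Add(4808, Mul(-1, Add(62, 0, -18))) = Add(4808, Mul(-1, 44)) = Add(4808, -44) = 4764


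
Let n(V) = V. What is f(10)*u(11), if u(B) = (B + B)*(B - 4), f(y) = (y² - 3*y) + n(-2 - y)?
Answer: 8932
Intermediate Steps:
f(y) = -2 + y² - 4*y (f(y) = (y² - 3*y) + (-2 - y) = -2 + y² - 4*y)
u(B) = 2*B*(-4 + B) (u(B) = (2*B)*(-4 + B) = 2*B*(-4 + B))
f(10)*u(11) = (-2 + 10² - 4*10)*(2*11*(-4 + 11)) = (-2 + 100 - 40)*(2*11*7) = 58*154 = 8932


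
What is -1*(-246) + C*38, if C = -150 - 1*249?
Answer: -14916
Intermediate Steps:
C = -399 (C = -150 - 249 = -399)
-1*(-246) + C*38 = -1*(-246) - 399*38 = 246 - 15162 = -14916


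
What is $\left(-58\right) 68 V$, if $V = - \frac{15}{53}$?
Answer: $\frac{59160}{53} \approx 1116.2$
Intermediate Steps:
$V = - \frac{15}{53}$ ($V = \left(-15\right) \frac{1}{53} = - \frac{15}{53} \approx -0.28302$)
$\left(-58\right) 68 V = \left(-58\right) 68 \left(- \frac{15}{53}\right) = \left(-3944\right) \left(- \frac{15}{53}\right) = \frac{59160}{53}$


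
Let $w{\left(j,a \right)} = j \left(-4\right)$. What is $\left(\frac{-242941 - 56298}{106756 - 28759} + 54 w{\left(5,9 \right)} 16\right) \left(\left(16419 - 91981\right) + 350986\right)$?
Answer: $- \frac{123765207927392}{25999} \approx -4.7604 \cdot 10^{9}$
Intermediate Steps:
$w{\left(j,a \right)} = - 4 j$
$\left(\frac{-242941 - 56298}{106756 - 28759} + 54 w{\left(5,9 \right)} 16\right) \left(\left(16419 - 91981\right) + 350986\right) = \left(\frac{-242941 - 56298}{106756 - 28759} + 54 \left(\left(-4\right) 5\right) 16\right) \left(\left(16419 - 91981\right) + 350986\right) = \left(- \frac{299239}{77997} + 54 \left(-20\right) 16\right) \left(-75562 + 350986\right) = \left(\left(-299239\right) \frac{1}{77997} - 17280\right) 275424 = \left(- \frac{299239}{77997} - 17280\right) 275424 = \left(- \frac{1348087399}{77997}\right) 275424 = - \frac{123765207927392}{25999}$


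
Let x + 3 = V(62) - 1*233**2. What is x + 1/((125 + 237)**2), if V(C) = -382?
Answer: -7164699655/131044 ≈ -54674.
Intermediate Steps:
x = -54674 (x = -3 + (-382 - 1*233**2) = -3 + (-382 - 1*54289) = -3 + (-382 - 54289) = -3 - 54671 = -54674)
x + 1/((125 + 237)**2) = -54674 + 1/((125 + 237)**2) = -54674 + 1/(362**2) = -54674 + 1/131044 = -7164699655/131044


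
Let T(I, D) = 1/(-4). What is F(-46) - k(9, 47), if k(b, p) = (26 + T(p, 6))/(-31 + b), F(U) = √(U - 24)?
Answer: 103/88 + I*√70 ≈ 1.1705 + 8.3666*I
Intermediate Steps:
T(I, D) = -¼
F(U) = √(-24 + U)
k(b, p) = 103/(4*(-31 + b)) (k(b, p) = (26 - ¼)/(-31 + b) = 103/(4*(-31 + b)))
F(-46) - k(9, 47) = √(-24 - 46) - 103/(4*(-31 + 9)) = √(-70) - 103/(4*(-22)) = I*√70 - 103*(-1)/(4*22) = I*√70 - 1*(-103/88) = I*√70 + 103/88 = 103/88 + I*√70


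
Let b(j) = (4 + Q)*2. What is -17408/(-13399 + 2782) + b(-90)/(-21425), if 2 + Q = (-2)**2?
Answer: 372838996/227469225 ≈ 1.6391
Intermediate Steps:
Q = 2 (Q = -2 + (-2)**2 = -2 + 4 = 2)
b(j) = 12 (b(j) = (4 + 2)*2 = 6*2 = 12)
-17408/(-13399 + 2782) + b(-90)/(-21425) = -17408/(-13399 + 2782) + 12/(-21425) = -17408/(-10617) + 12*(-1/21425) = -17408*(-1/10617) - 12/21425 = 17408/10617 - 12/21425 = 372838996/227469225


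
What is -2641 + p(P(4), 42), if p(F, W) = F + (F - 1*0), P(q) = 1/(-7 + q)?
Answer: -7925/3 ≈ -2641.7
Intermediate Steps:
p(F, W) = 2*F (p(F, W) = F + (F + 0) = F + F = 2*F)
-2641 + p(P(4), 42) = -2641 + 2/(-7 + 4) = -2641 + 2/(-3) = -2641 + 2*(-⅓) = -2641 - ⅔ = -7925/3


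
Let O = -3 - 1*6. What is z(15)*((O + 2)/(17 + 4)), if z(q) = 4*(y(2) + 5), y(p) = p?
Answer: -28/3 ≈ -9.3333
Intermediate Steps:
O = -9 (O = -3 - 6 = -9)
z(q) = 28 (z(q) = 4*(2 + 5) = 4*7 = 28)
z(15)*((O + 2)/(17 + 4)) = 28*((-9 + 2)/(17 + 4)) = 28*(-7/21) = 28*(-7*1/21) = 28*(-⅓) = -28/3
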